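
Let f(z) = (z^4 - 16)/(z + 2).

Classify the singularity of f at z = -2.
removable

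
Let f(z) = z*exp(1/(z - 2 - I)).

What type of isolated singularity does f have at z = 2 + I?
essential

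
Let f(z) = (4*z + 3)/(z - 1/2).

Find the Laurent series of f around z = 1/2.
5/(z - 1/2) + 4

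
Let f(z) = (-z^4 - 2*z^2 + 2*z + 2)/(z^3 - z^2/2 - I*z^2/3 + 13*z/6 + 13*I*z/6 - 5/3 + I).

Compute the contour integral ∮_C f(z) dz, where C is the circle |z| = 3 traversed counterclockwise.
By the residue theorem, ∮_C f(z) dz = 2πi · (sum of the residues of f at the poles inside |z| = 3).

The denominator factors as (z + 1/2 - 2*I)*(z + 2*I/3)*(z - 1 + I), so the singularities of f are simple poles at z = -1/2 + 2*I, z = -2*I/3, z = 1 - I.
  |-1/2 + 2*I|² = 17/4 < 9 = 3², so this pole is inside the contour.
  |-2*I/3|² = 4/9 < 9 = 3², so this pole is inside the contour.
  |1 - I|² = 2 < 9 = 3², so this pole is inside the contour.

With P(z) = -z^4 - 2*z^2 + 2*z + 2 and Q(z) = z^3 - z^2/2 - I*z^2/3 + 13*z/6 + 13*I*z/6 - 5/3 + I, each pole is simple, so Res(f, z₀) = P(z₀)/Q'(z₀) with Q'(z) = 3*z^2 - z - 2*I*z/3 + 13/6 + 13*I/6.
  Res(f, -1/2 + 2*I) = P(-1/2 + 2*I)/Q'(-1/2 + 2*I) = (-25/16 - 7*I)/(-29/4 - 11*I/2) = 3189/5300 + 1349*I/2650
  Res(f, -2*I/3) = P(-2*I/3)/Q'(-2*I/3) = (218/81 - 4*I/3)/(7/18 + 17*I/6) = -3982/11925 - 3958*I/3975
  Res(f, 1 - I) = P(1 - I)/Q'(1 - I) = (8 + 2*I)/(1/2 - 7*I/2) = -6/25 + 58*I/25

Sum of residues inside C: 1/36 + 11*I/6
∮_C f(z) dz = 2πi · (1/36 + 11*I/6) = pi*(-11/3 + I/18)

Final answer: pi*(-11/3 + I/18)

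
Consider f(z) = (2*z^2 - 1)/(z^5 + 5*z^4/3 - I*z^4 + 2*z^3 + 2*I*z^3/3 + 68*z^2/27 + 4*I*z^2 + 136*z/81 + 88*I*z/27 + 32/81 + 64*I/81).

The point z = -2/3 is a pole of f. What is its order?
Factor the denominator:
  z^5 + 5*z^4/3 - I*z^4 + 2*z^3 + 2*I*z^3/3 + 68*z^2/27 + 4*I*z^2 + 136*z/81 + 88*I*z/27 + 32/81 + 64*I/81 = (z + 2/3)^3*(z - 1 + I)*(z + 2/3 - 2*I)

The numerator P(z) = 2*z^2 - 1 has P(-2/3) = -1/9 ≠ 0, so no factor of (z + 2/3) cancels.
Near z = -2/3 we can therefore write f(z) = g(z)/(z + 2/3)^3 with g analytic at -2/3 and g(-2/3) ≠ 0 (g is the numerator divided by the remaining denominator factors).

Hence z = -2/3 is a pole of order 3.

Final answer: 3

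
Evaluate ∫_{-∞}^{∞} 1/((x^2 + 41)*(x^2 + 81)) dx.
pi*(-41 + 9*sqrt(41))/14760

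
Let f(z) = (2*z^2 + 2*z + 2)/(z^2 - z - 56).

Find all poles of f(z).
The singularities of f are the zeros of the denominator. Factoring,
  z^2 - z - 56 = (z + 7)*(z - 8)
so the candidates are z = -7, z = 8.

Check the numerator P(z) = 2*z^2 + 2*z + 2 at each one:
  P(-7) = 86 ≠ 0, so z = -7 is a (simple) pole.
  P(8) = 146 ≠ 0, so z = 8 is a (simple) pole.

Poles of f: {-7, 8}

Final answer: {-7, 8}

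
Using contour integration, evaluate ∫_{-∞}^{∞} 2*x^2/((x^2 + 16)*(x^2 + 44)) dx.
Let f(z) = 2*z^2/((z^2 + 16)*(z^2 + 44)). The denominator has no real zeros and deg Q - deg P = 2 ≥ 2, so the integral of f over the upper semicircle |z| = R tends to 0 as R → ∞. Closing the contour in the upper half-plane,
  ∫_{-∞}^{∞} f(x) dx = 2πi · Σ Res(f, z_k)  over the poles with Im z_k > 0.

Zeros of the denominator: z^2 + 44 = 0 gives z = ±2*sqrt(11)*I; z^2 + 16 = 0 gives z = ±4*I.
Upper half-plane: z = 4*I, z = 2*sqrt(11)*I (simple).

Each pole is a simple zero of Q(z) = z^4 + 60*z^2 + 704, so Res(f, z₀) = P(z₀)/Q'(z₀) with P(z) = 2*z^2, Q'(z) = 4*z^3 + 120*z:
  Res(f, 4*I) = (-32)/(224*I) = I/7
  Res(f, 2*sqrt(11)*I) = (-88)/(-112*sqrt(11)*I) = -sqrt(11)*I/14

Sum of residues: I*(2 - sqrt(11))/14
∫_{-∞}^{∞} f(x) dx = 2πi · (I*(2 - sqrt(11))/14) = pi*(-2 + sqrt(11))/7

Final answer: pi*(-2 + sqrt(11))/7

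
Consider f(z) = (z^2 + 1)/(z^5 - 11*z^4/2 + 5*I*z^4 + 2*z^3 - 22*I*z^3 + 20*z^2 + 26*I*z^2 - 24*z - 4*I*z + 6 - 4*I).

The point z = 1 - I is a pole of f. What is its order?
Factor the denominator:
  z^5 - 11*z^4/2 + 5*I*z^4 + 2*z^3 - 22*I*z^3 + 20*z^2 + 26*I*z^2 - 24*z - 4*I*z + 6 - 4*I = (z - 1 + I)^4*(z - 3/2 + I)

The numerator P(z) = z^2 + 1 has P(1 - I) = 1 - 2*I ≠ 0, so no factor of (z - 1 + I) cancels.
Near z = 1 - I we can therefore write f(z) = g(z)/(z - 1 + I)^4 with g analytic at 1 - I and g(1 - I) ≠ 0 (g is the numerator divided by the remaining denominator factors).

Hence z = 1 - I is a pole of order 4.

Final answer: 4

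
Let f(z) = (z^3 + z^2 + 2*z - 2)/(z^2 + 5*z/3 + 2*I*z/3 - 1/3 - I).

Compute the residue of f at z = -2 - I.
Write f(z) = P(z)/Q(z) with P(z) = z^3 + z^2 + 2*z - 2 and Q(z) = z^2 + 5*z/3 + 2*I*z/3 - 1/3 - I.
The denominator factors as Q(z) = (z + 2 + I)*(z - 1/3 - I/3), so z = -2 - I is a simple zero of Q and P is analytic there; z = -2 - I is therefore a simple pole and
  Res(f, z₀) = P(z₀)/Q'(z₀).

Q'(z) = 2*z + 5/3 + 2*I/3, so Q'(-2 - I) = -7/3 - 4*I/3.
P(-2 - I) = -5 - 9*I.

Res(f, -2 - I) = (-5 - 9*I)/(-7/3 - 4*I/3) = 213/65 + 129*I/65

Final answer: 213/65 + 129*I/65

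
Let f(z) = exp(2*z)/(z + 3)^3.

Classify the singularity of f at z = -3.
Write f(z) = g(z)/(z + 3)^3 with g(z) = exp(2*z).
g is entire and g(-3) = exp(-6) ≠ 0, so no factor of (z + 3) cancels: the Laurent expansion of f about z = -3 starts at the power -3, i.e. lim_{z→z₀} (z - z₀)^3 f(z) = exp(-6) is finite and nonzero.
So z = -3 is a pole of order 3.

Final answer: pole of order 3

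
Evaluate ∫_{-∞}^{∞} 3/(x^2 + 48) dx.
Let f(z) = 3/(z^2 + 48). The denominator has no real zeros and deg Q - deg P = 2 ≥ 2, so the integral of f over the upper semicircle |z| = R tends to 0 as R → ∞. Closing the contour in the upper half-plane,
  ∫_{-∞}^{∞} f(x) dx = 2πi · Σ Res(f, z_k)  over the poles with Im z_k > 0.

Zeros of the denominator: z^2 + 48 = 0 gives z = ±4*sqrt(3)*I.
Upper half-plane: z = 4*sqrt(3)*I (simple).

Each pole is a simple zero of Q(z) = z^2 + 48, so Res(f, z₀) = P(z₀)/Q'(z₀) with P(z) = 3, Q'(z) = 2*z:
  Res(f, 4*sqrt(3)*I) = (3)/(8*sqrt(3)*I) = -sqrt(3)*I/8

∫_{-∞}^{∞} f(x) dx = 2πi · (-sqrt(3)*I/8) = sqrt(3)*pi/4

Final answer: sqrt(3)*pi/4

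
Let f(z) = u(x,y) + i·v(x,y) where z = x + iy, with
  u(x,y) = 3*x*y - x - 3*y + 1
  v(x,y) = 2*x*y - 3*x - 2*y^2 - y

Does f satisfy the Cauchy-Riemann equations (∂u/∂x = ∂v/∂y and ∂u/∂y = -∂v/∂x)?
∂u/∂x = 3*y - 1
∂v/∂y = 2*x - 4*y - 1
∂u/∂y = 3*x - 3
∂v/∂x = 2*y - 3
∂u/∂x ≠ ∂v/∂y and ∂u/∂y ≠ -∂v/∂x; the Cauchy-Riemann equations are not satisfied, so f is not analytic.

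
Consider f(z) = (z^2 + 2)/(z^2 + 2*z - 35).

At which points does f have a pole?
The singularities of f are the zeros of the denominator. Factoring,
  z^2 + 2*z - 35 = (z + 7)*(z - 5)
so the candidates are z = -7, z = 5.

Check the numerator P(z) = z^2 + 2 at each one:
  P(-7) = 51 ≠ 0, so z = -7 is a (simple) pole.
  P(5) = 27 ≠ 0, so z = 5 is a (simple) pole.

Poles of f: {-7, 5}

Final answer: {-7, 5}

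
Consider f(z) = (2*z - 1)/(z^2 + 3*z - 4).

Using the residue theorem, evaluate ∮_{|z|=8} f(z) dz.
By the residue theorem, ∮_C f(z) dz = 2πi · (sum of the residues of f at the poles inside |z| = 8).

The denominator factors as (z + 4)*(z - 1), so the singularities of f are simple poles at z = -4, z = 1.
  |-4|² = 16 < 64 = 8², so this pole is inside the contour.
  |1|² = 1 < 64 = 8², so this pole is inside the contour.

With P(z) = 2*z - 1 and Q(z) = z^2 + 3*z - 4, each pole is simple, so Res(f, z₀) = P(z₀)/Q'(z₀) with Q'(z) = 2*z + 3.
  Res(f, -4) = P(-4)/Q'(-4) = (-9)/(-5) = 9/5
  Res(f, 1) = P(1)/Q'(1) = (1)/(5) = 1/5

Sum of residues inside C: 2
∮_C f(z) dz = 2πi · (2) = 4*I*pi

Final answer: 4*I*pi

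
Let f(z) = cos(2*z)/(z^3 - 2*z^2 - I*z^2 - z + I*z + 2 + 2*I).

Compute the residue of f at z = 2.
(1/6 + I/6)*cos(4)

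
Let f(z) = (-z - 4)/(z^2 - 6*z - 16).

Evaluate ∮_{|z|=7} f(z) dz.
2*I*pi/5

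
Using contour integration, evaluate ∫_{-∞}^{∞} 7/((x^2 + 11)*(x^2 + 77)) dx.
Let f(z) = 7/((z^2 + 11)*(z^2 + 77)). The denominator has no real zeros and deg Q - deg P = 4 ≥ 2, so the integral of f over the upper semicircle |z| = R tends to 0 as R → ∞. Closing the contour in the upper half-plane,
  ∫_{-∞}^{∞} f(x) dx = 2πi · Σ Res(f, z_k)  over the poles with Im z_k > 0.

Zeros of the denominator: z^2 + 77 = 0 gives z = ±sqrt(77)*I; z^2 + 11 = 0 gives z = ±sqrt(11)*I.
Upper half-plane: z = sqrt(11)*I, z = sqrt(77)*I (simple).

Each pole is a simple zero of Q(z) = z^4 + 88*z^2 + 847, so Res(f, z₀) = P(z₀)/Q'(z₀) with P(z) = 7, Q'(z) = 4*z^3 + 176*z:
  Res(f, sqrt(11)*I) = (7)/(132*sqrt(11)*I) = -7*sqrt(11)*I/1452
  Res(f, sqrt(77)*I) = (7)/(-132*sqrt(77)*I) = sqrt(77)*I/1452

Sum of residues: I*(-7*sqrt(11) + sqrt(77))/1452
∫_{-∞}^{∞} f(x) dx = 2πi · (I*(-7*sqrt(11) + sqrt(77))/1452) = pi*(-sqrt(77) + 7*sqrt(11))/726

Final answer: pi*(-sqrt(77) + 7*sqrt(11))/726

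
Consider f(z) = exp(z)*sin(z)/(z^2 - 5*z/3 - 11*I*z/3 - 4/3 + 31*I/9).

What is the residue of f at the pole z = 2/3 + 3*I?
Write f(z) = P(z)/Q(z) with P(z) = exp(z)*sin(z) and Q(z) = z^2 - 5*z/3 - 11*I*z/3 - 4/3 + 31*I/9.
The denominator factors as Q(z) = (z - 1 - 2*I/3)*(z - 2/3 - 3*I), so z = 2/3 + 3*I is a simple zero of Q and P is analytic there; z = 2/3 + 3*I is therefore a simple pole and
  Res(f, z₀) = P(z₀)/Q'(z₀).

Q'(z) = 2*z - 5/3 - 11*I/3, so Q'(2/3 + 3*I) = -1/3 + 7*I/3.
P(2/3 + 3*I) = exp(2/3 + 3*I)*sin(2/3 + 3*I).

Res(f, 2/3 + 3*I) = (exp(2/3 + 3*I)*sin(2/3 + 3*I))/(-1/3 + 7*I/3) = (-3/50 - 21*I/50)*exp(2/3 + 3*I)*sin(2/3 + 3*I)

Final answer: (-3/50 - 21*I/50)*exp(2/3 + 3*I)*sin(2/3 + 3*I)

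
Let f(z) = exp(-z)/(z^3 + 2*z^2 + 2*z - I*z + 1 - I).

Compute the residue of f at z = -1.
Write f(z) = P(z)/Q(z) with P(z) = exp(-z) and Q(z) = z^3 + 2*z^2 + 2*z - I*z + 1 - I.
The denominator factors as Q(z) = (z + 1)*(z - I)*(z + 1 + I), so z = -1 is a simple zero of Q and P is analytic there; z = -1 is therefore a simple pole and
  Res(f, z₀) = P(z₀)/Q'(z₀).

Q'(z) = 3*z^2 + 4*z + 2 - I, so Q'(-1) = 1 - I.
P(-1) = exp(1).

Res(f, -1) = (exp(1))/(1 - I) = exp(1)*(1/2 + I/2)

Final answer: exp(1)*(1/2 + I/2)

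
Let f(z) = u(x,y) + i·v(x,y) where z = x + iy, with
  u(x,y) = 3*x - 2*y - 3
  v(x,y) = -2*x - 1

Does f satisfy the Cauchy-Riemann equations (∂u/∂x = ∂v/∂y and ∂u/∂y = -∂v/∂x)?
∂u/∂x = 3
∂v/∂y = 0
∂u/∂y = -2
∂v/∂x = -2
∂u/∂x ≠ ∂v/∂y and ∂u/∂y ≠ -∂v/∂x; the Cauchy-Riemann equations are not satisfied, so f is not analytic.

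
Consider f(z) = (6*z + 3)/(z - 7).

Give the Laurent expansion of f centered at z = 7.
Put w = z - (7), i.e. z = w + 7. The denominator is w, so it suffices to rewrite the numerator in powers of w.

P(z) = 6*z + 3
P(w + 7) = 45 + 6*w

Dividing each term by w:
  f = 45/w + 6

Substituting back w = z - 7:
  f(z) = 45/(z - 7) + 6

The series is finite because the numerator is a polynomial; the negative powers form the principal part, and the coefficient of 1/(z - 7) gives Res(f, 7) = 45.

Final answer: 45/(z - 7) + 6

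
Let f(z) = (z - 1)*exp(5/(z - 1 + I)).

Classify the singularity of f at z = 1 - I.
Let u = z - 1 + I. Then
  e^(5/u) = Σ_{k≥0} (5)^k/(k!·u^k) = 1 + 5/u + 25/(2*u^2) + 125/(6*u^3) + ...
which has infinitely many negative powers of u, so exp(5/(z - 1 + I)) has an essential singularity at z = 1 - I.
The extra factor z - 1 is a nonzero polynomial; if the product had at most a pole at z = 1 - I, dividing by that polynomial would leave exp(5/(z - 1 + I)) with at most a pole too — contradiction. (Equivalently, the product's Laurent series still has infinitely many negative powers.)
So the singularity is essential.

Final answer: essential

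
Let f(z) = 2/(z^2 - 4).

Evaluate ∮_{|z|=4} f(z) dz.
0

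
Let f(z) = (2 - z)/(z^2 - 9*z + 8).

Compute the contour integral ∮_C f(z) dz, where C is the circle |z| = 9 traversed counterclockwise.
By the residue theorem, ∮_C f(z) dz = 2πi · (sum of the residues of f at the poles inside |z| = 9).

The denominator factors as (z - 1)*(z - 8), so the singularities of f are simple poles at z = 1, z = 8.
  |1|² = 1 < 81 = 9², so this pole is inside the contour.
  |8|² = 64 < 81 = 9², so this pole is inside the contour.

With P(z) = 2 - z and Q(z) = z^2 - 9*z + 8, each pole is simple, so Res(f, z₀) = P(z₀)/Q'(z₀) with Q'(z) = 2*z - 9.
  Res(f, 1) = P(1)/Q'(1) = (1)/(-7) = -1/7
  Res(f, 8) = P(8)/Q'(8) = (-6)/(7) = -6/7

Sum of residues inside C: -1
∮_C f(z) dz = 2πi · (-1) = -2*I*pi

Final answer: -2*I*pi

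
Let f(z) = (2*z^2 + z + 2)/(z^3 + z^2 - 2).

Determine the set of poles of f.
The singularities of f are the zeros of the denominator. Factoring,
  z^3 + z^2 - 2 = (z + 1 - I)*(z - 1)*(z + 1 + I)
so the candidates are z = -1 + I, z = 1, z = -1 - I.

Check the numerator P(z) = 2*z^2 + z + 2 at each one:
  P(-1 + I) = 1 - 3*I ≠ 0, so z = -1 + I is a (simple) pole.
  P(1) = 5 ≠ 0, so z = 1 is a (simple) pole.
  P(-1 - I) = 1 + 3*I ≠ 0, so z = -1 - I is a (simple) pole.

Poles of f: {-1 - I, -1 + I, 1}

Final answer: {-1 - I, -1 + I, 1}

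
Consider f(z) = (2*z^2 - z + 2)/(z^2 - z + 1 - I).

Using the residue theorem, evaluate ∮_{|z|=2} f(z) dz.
By the residue theorem, ∮_C f(z) dz = 2πi · (sum of the residues of f at the poles inside |z| = 2).

The denominator factors as (z + I)*(z - 1 - I), so the singularities of f are simple poles at z = -I, z = 1 + I.
  |-I|² = 1 < 4 = 2², so this pole is inside the contour.
  |1 + I|² = 2 < 4 = 2², so this pole is inside the contour.

With P(z) = 2*z^2 - z + 2 and Q(z) = z^2 - z + 1 - I, each pole is simple, so Res(f, z₀) = P(z₀)/Q'(z₀) with Q'(z) = 2*z - 1.
  Res(f, -I) = P(-I)/Q'(-I) = (I)/(-1 - 2*I) = -2/5 - I/5
  Res(f, 1 + I) = P(1 + I)/Q'(1 + I) = (1 + 3*I)/(1 + 2*I) = 7/5 + I/5

Sum of residues inside C: 1
∮_C f(z) dz = 2πi · (1) = 2*I*pi

Final answer: 2*I*pi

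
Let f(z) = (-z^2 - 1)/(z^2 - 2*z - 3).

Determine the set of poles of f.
The singularities of f are the zeros of the denominator. Factoring,
  z^2 - 2*z - 3 = (z + 1)*(z - 3)
so the candidates are z = -1, z = 3.

Check the numerator P(z) = -z^2 - 1 at each one:
  P(-1) = -2 ≠ 0, so z = -1 is a (simple) pole.
  P(3) = -10 ≠ 0, so z = 3 is a (simple) pole.

Poles of f: {-1, 3}

Final answer: {-1, 3}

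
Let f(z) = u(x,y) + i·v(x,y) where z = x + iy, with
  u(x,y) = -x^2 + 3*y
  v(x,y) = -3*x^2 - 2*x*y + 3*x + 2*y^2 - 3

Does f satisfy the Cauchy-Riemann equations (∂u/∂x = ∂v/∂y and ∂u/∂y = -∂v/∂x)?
∂u/∂x = -2*x
∂v/∂y = -2*x + 4*y
∂u/∂y = 3
∂v/∂x = -6*x - 2*y + 3
∂u/∂x ≠ ∂v/∂y and ∂u/∂y ≠ -∂v/∂x; the Cauchy-Riemann equations are not satisfied, so f is not analytic.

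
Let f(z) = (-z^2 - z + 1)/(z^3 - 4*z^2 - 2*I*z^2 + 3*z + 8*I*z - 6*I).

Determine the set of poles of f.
The singularities of f are the zeros of the denominator. Factoring,
  z^3 - 4*z^2 - 2*I*z^2 + 3*z + 8*I*z - 6*I = (z - 1)*(z - 3)*(z - 2*I)
so the candidates are z = 1, z = 3, z = 2*I.

Check the numerator P(z) = -z^2 - z + 1 at each one:
  P(1) = -1 ≠ 0, so z = 1 is a (simple) pole.
  P(3) = -11 ≠ 0, so z = 3 is a (simple) pole.
  P(2*I) = 5 - 2*I ≠ 0, so z = 2*I is a (simple) pole.

Poles of f: {2*I, 1, 3}

Final answer: {2*I, 1, 3}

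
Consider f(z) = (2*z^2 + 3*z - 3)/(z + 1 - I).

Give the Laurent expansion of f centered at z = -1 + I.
(-6 - I)/(z + 1 - I) - 1 + 4*I + 2*(z + 1 - I)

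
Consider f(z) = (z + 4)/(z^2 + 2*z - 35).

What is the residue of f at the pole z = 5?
3/4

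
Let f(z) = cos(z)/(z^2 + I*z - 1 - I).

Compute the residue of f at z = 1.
Write f(z) = P(z)/Q(z) with P(z) = cos(z) and Q(z) = z^2 + I*z - 1 - I.
The denominator factors as Q(z) = (z - 1)*(z + 1 + I), so z = 1 is a simple zero of Q and P is analytic there; z = 1 is therefore a simple pole and
  Res(f, z₀) = P(z₀)/Q'(z₀).

Q'(z) = 2*z + I, so Q'(1) = 2 + I.
P(1) = cos(1).

Res(f, 1) = (cos(1))/(2 + I) = (2/5 - I/5)*cos(1)

Final answer: (2/5 - I/5)*cos(1)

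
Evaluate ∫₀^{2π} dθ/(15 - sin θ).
sqrt(14)*pi/28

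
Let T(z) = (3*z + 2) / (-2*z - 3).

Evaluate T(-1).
Substitute z = -1:
  numerator:   3*(-1) + 2 = -1
  denominator: -2*(-1) - 3 = -1
T(-1) = (-1)/(-1) = 1

Final answer: 1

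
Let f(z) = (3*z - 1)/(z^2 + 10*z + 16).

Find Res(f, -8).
Write f(z) = P(z)/Q(z) with P(z) = 3*z - 1 and Q(z) = z^2 + 10*z + 16.
The denominator factors as Q(z) = (z + 2)*(z + 8), so z = -8 is a simple zero of Q and P is analytic there; z = -8 is therefore a simple pole and
  Res(f, z₀) = P(z₀)/Q'(z₀).

Q'(z) = 2*z + 10, so Q'(-8) = -6.
P(-8) = -25.

Res(f, -8) = (-25)/(-6) = 25/6

Final answer: 25/6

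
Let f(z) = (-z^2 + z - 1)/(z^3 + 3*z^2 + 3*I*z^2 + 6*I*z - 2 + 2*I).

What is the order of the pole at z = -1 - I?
Factor the denominator:
  z^3 + 3*z^2 + 3*I*z^2 + 6*I*z - 2 + 2*I = (z + 1 + I)^3

The numerator P(z) = -z^2 + z - 1 has P(-1 - I) = -2 - 3*I ≠ 0, so no factor of (z + 1 + I) cancels.
Near z = -1 - I we can therefore write f(z) = g(z)/(z + 1 + I)^3 with g analytic at -1 - I and g(-1 - I) ≠ 0 (g is just the numerator).

Hence z = -1 - I is a pole of order 3.

Final answer: 3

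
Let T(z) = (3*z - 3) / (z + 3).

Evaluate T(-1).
Substitute z = -1:
  numerator:   3*(-1) - 3 = -6
  denominator: (-1) + 3 = 2
T(-1) = (-6)/(2) = -3

Final answer: -3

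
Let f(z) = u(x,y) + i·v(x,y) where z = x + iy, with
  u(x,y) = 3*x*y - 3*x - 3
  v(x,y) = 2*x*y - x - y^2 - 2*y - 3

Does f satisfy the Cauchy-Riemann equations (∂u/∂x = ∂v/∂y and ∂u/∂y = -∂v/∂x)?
∂u/∂x = 3*y - 3
∂v/∂y = 2*x - 2*y - 2
∂u/∂y = 3*x
∂v/∂x = 2*y - 1
∂u/∂x ≠ ∂v/∂y and ∂u/∂y ≠ -∂v/∂x; the Cauchy-Riemann equations are not satisfied, so f is not analytic.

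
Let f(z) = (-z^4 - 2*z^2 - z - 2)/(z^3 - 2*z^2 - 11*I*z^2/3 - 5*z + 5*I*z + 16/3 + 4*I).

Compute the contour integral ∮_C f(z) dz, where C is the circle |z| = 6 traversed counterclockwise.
By the residue theorem, ∮_C f(z) dz = 2πi · (sum of the residues of f at the poles inside |z| = 6).

The denominator factors as (z - 2 - 2*I/3)*(z + 1 - I)*(z - 1 - 2*I), so the singularities of f are simple poles at z = 2 + 2*I/3, z = -1 + I, z = 1 + 2*I.
  |2 + 2*I/3|² = 40/9 < 36 = 6², so this pole is inside the contour.
  |-1 + I|² = 2 < 36 = 6², so this pole is inside the contour.
  |1 + 2*I|² = 5 < 36 = 6², so this pole is inside the contour.

With P(z) = -z^4 - 2*z^2 - z - 2 and Q(z) = z^3 - 2*z^2 - 11*I*z^2/3 - 5*z + 5*I*z + 16/3 + 4*I, each pole is simple, so Res(f, z₀) = P(z₀)/Q'(z₀) with Q'(z) = 3*z^2 - 4*z - 22*I*z/3 - 5 + 5*I.
  Res(f, 2 + 2*I/3) = P(2 + 2*I/3)/Q'(2 + 2*I/3) = (-1348/81 - 674*I/27)/(23/9 - 13*I/3) = 23927/9225 - 16513*I/3075
  Res(f, -1 + I) = P(-1 + I)/Q'(-1 + I) = (3 + 3*I)/(19/3 + 7*I/3) = 117/205 + 54*I/205
  Res(f, 1 + 2*I) = P(1 + 2*I)/Q'(1 + 2*I) = (10 + 14*I)/(-10/3 + 5*I/3) = -18/25 - 114*I/25

Sum of residues inside C: 22/9 - 29*I/3
∮_C f(z) dz = 2πi · (22/9 - 29*I/3) = pi*(58/3 + 44*I/9)

Final answer: pi*(58/3 + 44*I/9)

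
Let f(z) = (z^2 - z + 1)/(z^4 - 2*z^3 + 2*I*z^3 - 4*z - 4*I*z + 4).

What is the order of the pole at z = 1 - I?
3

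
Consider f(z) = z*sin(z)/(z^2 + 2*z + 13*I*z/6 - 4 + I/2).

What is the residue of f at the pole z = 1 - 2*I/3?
Write f(z) = P(z)/Q(z) with P(z) = z*sin(z) and Q(z) = z^2 + 2*z + 13*I*z/6 - 4 + I/2.
The denominator factors as Q(z) = (z - 1 + 2*I/3)*(z + 3 + 3*I/2), so z = 1 - 2*I/3 is a simple zero of Q and P is analytic there; z = 1 - 2*I/3 is therefore a simple pole and
  Res(f, z₀) = P(z₀)/Q'(z₀).

Q'(z) = 2*z + 2 + 13*I/6, so Q'(1 - 2*I/3) = 4 + 5*I/6.
P(1 - 2*I/3) = (1 - 2*I/3)*sin(1 - 2*I/3).

Res(f, 1 - 2*I/3) = ((1 - 2*I/3)*sin(1 - 2*I/3))/(4 + 5*I/6) = (124/601 - 126*I/601)*sin(1 - 2*I/3)

Final answer: (124/601 - 126*I/601)*sin(1 - 2*I/3)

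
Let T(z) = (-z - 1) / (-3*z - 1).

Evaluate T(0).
Substitute z = 0:
  numerator:   -(0) - 1 = -1
  denominator: -3*(0) - 1 = -1
T(0) = (-1)/(-1) = 1

Final answer: 1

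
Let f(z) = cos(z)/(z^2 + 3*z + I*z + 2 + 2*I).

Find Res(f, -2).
(-1/2 - I/2)*cos(2)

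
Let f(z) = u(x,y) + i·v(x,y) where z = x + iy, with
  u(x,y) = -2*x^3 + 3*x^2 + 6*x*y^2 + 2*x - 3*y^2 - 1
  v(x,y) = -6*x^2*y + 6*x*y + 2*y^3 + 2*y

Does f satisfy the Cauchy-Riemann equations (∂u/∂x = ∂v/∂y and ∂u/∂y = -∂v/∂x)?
∂u/∂x = -6*x^2 + 6*x + 6*y^2 + 2
∂v/∂y = -6*x^2 + 6*x + 6*y^2 + 2
∂u/∂y = 12*x*y - 6*y
∂v/∂x = -12*x*y + 6*y
∂u/∂x = ∂v/∂y and ∂u/∂y = -∂v/∂x hold identically; f is analytic.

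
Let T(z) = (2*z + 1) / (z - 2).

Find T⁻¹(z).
(2*z + 1)/(z - 2)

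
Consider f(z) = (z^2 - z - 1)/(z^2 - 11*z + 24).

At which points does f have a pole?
The singularities of f are the zeros of the denominator. Factoring,
  z^2 - 11*z + 24 = (z - 3)*(z - 8)
so the candidates are z = 3, z = 8.

Check the numerator P(z) = z^2 - z - 1 at each one:
  P(3) = 5 ≠ 0, so z = 3 is a (simple) pole.
  P(8) = 55 ≠ 0, so z = 8 is a (simple) pole.

Poles of f: {3, 8}

Final answer: {3, 8}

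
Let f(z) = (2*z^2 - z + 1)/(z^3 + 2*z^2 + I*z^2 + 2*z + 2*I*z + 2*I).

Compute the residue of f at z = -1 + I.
Write f(z) = P(z)/Q(z) with P(z) = 2*z^2 - z + 1 and Q(z) = z^3 + 2*z^2 + I*z^2 + 2*z + 2*I*z + 2*I.
The denominator factors as Q(z) = (z + 1 + I)*(z + 1 - I)*(z + I), so z = -1 + I is a simple zero of Q and P is analytic there; z = -1 + I is therefore a simple pole and
  Res(f, z₀) = P(z₀)/Q'(z₀).

Q'(z) = 3*z^2 + 4*z + 2*I*z + 2 + 2*I, so Q'(-1 + I) = -4 - 2*I.
P(-1 + I) = 2 - 5*I.

Res(f, -1 + I) = (2 - 5*I)/(-4 - 2*I) = 1/10 + 6*I/5

Final answer: 1/10 + 6*I/5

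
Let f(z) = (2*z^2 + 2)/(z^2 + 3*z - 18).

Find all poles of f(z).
The singularities of f are the zeros of the denominator. Factoring,
  z^2 + 3*z - 18 = (z - 3)*(z + 6)
so the candidates are z = 3, z = -6.

Check the numerator P(z) = 2*z^2 + 2 at each one:
  P(3) = 20 ≠ 0, so z = 3 is a (simple) pole.
  P(-6) = 74 ≠ 0, so z = -6 is a (simple) pole.

Poles of f: {-6, 3}

Final answer: {-6, 3}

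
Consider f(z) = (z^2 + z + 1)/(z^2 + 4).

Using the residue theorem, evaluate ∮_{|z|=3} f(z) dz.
By the residue theorem, ∮_C f(z) dz = 2πi · (sum of the residues of f at the poles inside |z| = 3).

The denominator factors as (z + 2*I)*(z - 2*I), so the singularities of f are simple poles at z = -2*I, z = 2*I.
  |-2*I|² = 4 < 9 = 3², so this pole is inside the contour.
  |2*I|² = 4 < 9 = 3², so this pole is inside the contour.

With P(z) = z^2 + z + 1 and Q(z) = z^2 + 4, each pole is simple, so Res(f, z₀) = P(z₀)/Q'(z₀) with Q'(z) = 2*z.
  Res(f, -2*I) = P(-2*I)/Q'(-2*I) = (-3 - 2*I)/(-4*I) = 1/2 - 3*I/4
  Res(f, 2*I) = P(2*I)/Q'(2*I) = (-3 + 2*I)/(4*I) = 1/2 + 3*I/4

Sum of residues inside C: 1
∮_C f(z) dz = 2πi · (1) = 2*I*pi

Final answer: 2*I*pi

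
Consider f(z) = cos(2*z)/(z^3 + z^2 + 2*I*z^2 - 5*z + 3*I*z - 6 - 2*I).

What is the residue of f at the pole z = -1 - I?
Write f(z) = P(z)/Q(z) with P(z) = cos(2*z) and Q(z) = z^3 + z^2 + 2*I*z^2 - 5*z + 3*I*z - 6 - 2*I.
The denominator factors as Q(z) = (z - 2 + I)*(z + 2)*(z + 1 + I), so z = -1 - I is a simple zero of Q and P is analytic there; z = -1 - I is therefore a simple pole and
  Res(f, z₀) = P(z₀)/Q'(z₀).

Q'(z) = 3*z^2 + 2*z + 4*I*z - 5 + 3*I, so Q'(-1 - I) = -3 + 3*I.
P(-1 - I) = cos(2 + 2*I).

Res(f, -1 - I) = (cos(2 + 2*I))/(-3 + 3*I) = (-1/6 - I/6)*cos(2 + 2*I)

Final answer: (-1/6 - I/6)*cos(2 + 2*I)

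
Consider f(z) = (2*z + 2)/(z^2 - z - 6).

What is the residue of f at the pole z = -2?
2/5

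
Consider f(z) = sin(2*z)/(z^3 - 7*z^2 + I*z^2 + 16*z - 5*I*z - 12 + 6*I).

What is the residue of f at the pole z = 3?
Write f(z) = P(z)/Q(z) with P(z) = sin(2*z) and Q(z) = z^3 - 7*z^2 + I*z^2 + 16*z - 5*I*z - 12 + 6*I.
The denominator factors as Q(z) = (z - 2)*(z - 2 + I)*(z - 3), so z = 3 is a simple zero of Q and P is analytic there; z = 3 is therefore a simple pole and
  Res(f, z₀) = P(z₀)/Q'(z₀).

Q'(z) = 3*z^2 - 14*z + 2*I*z + 16 - 5*I, so Q'(3) = 1 + I.
P(3) = sin(6).

Res(f, 3) = (sin(6))/(1 + I) = (1/2 - I/2)*sin(6)

Final answer: (1/2 - I/2)*sin(6)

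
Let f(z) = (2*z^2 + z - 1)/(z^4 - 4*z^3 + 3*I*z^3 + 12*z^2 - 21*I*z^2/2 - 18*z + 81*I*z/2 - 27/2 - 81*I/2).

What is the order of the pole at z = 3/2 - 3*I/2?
Factor the denominator:
  z^4 - 4*z^3 + 3*I*z^3 + 12*z^2 - 21*I*z^2/2 - 18*z + 81*I*z/2 - 27/2 - 81*I/2 = (z - 3/2 + 3*I/2)^2*(z + 3*I)*(z - 1 - 3*I)

The numerator P(z) = 2*z^2 + z - 1 has P(3/2 - 3*I/2) = 1/2 - 21*I/2 ≠ 0, so no factor of (z - 3/2 + 3*I/2) cancels.
Near z = 3/2 - 3*I/2 we can therefore write f(z) = g(z)/(z - 3/2 + 3*I/2)^2 with g analytic at 3/2 - 3*I/2 and g(3/2 - 3*I/2) ≠ 0 (g is the numerator divided by the remaining denominator factors).

Hence z = 3/2 - 3*I/2 is a pole of order 2.

Final answer: 2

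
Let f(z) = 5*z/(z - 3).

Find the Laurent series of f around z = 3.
Put w = z - (3), i.e. z = w + 3. The denominator is w, so it suffices to rewrite the numerator in powers of w.

P(z) = 5*z
P(w + 3) = 15 + 5*w

Dividing each term by w:
  f = 15/w + 5

Substituting back w = z - 3:
  f(z) = 15/(z - 3) + 5

The series is finite because the numerator is a polynomial; the negative powers form the principal part, and the coefficient of 1/(z - 3) gives Res(f, 3) = 15.

Final answer: 15/(z - 3) + 5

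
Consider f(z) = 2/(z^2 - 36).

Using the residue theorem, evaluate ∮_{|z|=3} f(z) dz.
By the residue theorem, ∮_C f(z) dz = 2πi · (sum of the residues of f at the poles inside |z| = 3).

The denominator factors as (z + 6)*(z - 6), so the singularities of f are simple poles at z = -6, z = 6.
  |-6|² = 36 > 9 = 3², so this pole is outside the contour.
  |6|² = 36 > 9 = 3², so this pole is outside the contour.

No pole lies inside the contour, so f is analytic on and inside C and the integral is 0 (Cauchy's theorem).

Final answer: 0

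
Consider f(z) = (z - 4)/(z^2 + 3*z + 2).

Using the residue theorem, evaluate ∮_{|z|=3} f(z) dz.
By the residue theorem, ∮_C f(z) dz = 2πi · (sum of the residues of f at the poles inside |z| = 3).

The denominator factors as (z + 2)*(z + 1), so the singularities of f are simple poles at z = -2, z = -1.
  |-2|² = 4 < 9 = 3², so this pole is inside the contour.
  |-1|² = 1 < 9 = 3², so this pole is inside the contour.

With P(z) = z - 4 and Q(z) = z^2 + 3*z + 2, each pole is simple, so Res(f, z₀) = P(z₀)/Q'(z₀) with Q'(z) = 2*z + 3.
  Res(f, -2) = P(-2)/Q'(-2) = (-6)/(-1) = 6
  Res(f, -1) = P(-1)/Q'(-1) = (-5)/(1) = -5

Sum of residues inside C: 1
∮_C f(z) dz = 2πi · (1) = 2*I*pi

Final answer: 2*I*pi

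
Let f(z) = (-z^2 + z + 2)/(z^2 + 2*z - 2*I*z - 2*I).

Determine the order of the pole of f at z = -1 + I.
2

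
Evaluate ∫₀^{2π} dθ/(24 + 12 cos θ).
Let J = ∫₀^{2π} dθ/(24 + 12 cos θ).
Put z = e^{iθ}: then cos θ = (z + 1/z)/2, dθ = dz/(iz), and z runs once counterclockwise around |z| = 1:
  J = ∮_{|z|=1} 1/(24 + 12*(z + 1/z)/2) · dz/(iz) = (2/i) ∮_{|z|=1} dz/(12*z^2 + 48*z + 12).
The roots of 12*z^2 + 48*z + 12 are z = (-24 ± sqrt(24^2 - 12^2))/12, with sqrt(432) = 12*sqrt(3); their product is 1, so only z₊ = -2 + sqrt(3) lies inside the unit circle (z₋ = -2 - sqrt(3) lies outside).
z₊ is a simple zero of q(z) = 12*z^2 + 48*z + 12, so Res(1/q, z₊) = 1/q'(z₊) with q'(z) = 24*z + 48; and q'(z₊) = 12*(z₊ - z₋) = 24*sqrt(3).
Therefore J = (2/i) · 2πi · 1/(24*sqrt(3)) = 2*pi/(12*sqrt(3)) = sqrt(3)*pi/18

Final answer: sqrt(3)*pi/18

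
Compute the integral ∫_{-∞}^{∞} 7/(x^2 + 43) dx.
Let f(z) = 7/(z^2 + 43). The denominator has no real zeros and deg Q - deg P = 2 ≥ 2, so the integral of f over the upper semicircle |z| = R tends to 0 as R → ∞. Closing the contour in the upper half-plane,
  ∫_{-∞}^{∞} f(x) dx = 2πi · Σ Res(f, z_k)  over the poles with Im z_k > 0.

Zeros of the denominator: z^2 + 43 = 0 gives z = ±sqrt(43)*I.
Upper half-plane: z = sqrt(43)*I (simple).

Each pole is a simple zero of Q(z) = z^2 + 43, so Res(f, z₀) = P(z₀)/Q'(z₀) with P(z) = 7, Q'(z) = 2*z:
  Res(f, sqrt(43)*I) = (7)/(2*sqrt(43)*I) = -7*sqrt(43)*I/86

∫_{-∞}^{∞} f(x) dx = 2πi · (-7*sqrt(43)*I/86) = 7*sqrt(43)*pi/43

Final answer: 7*sqrt(43)*pi/43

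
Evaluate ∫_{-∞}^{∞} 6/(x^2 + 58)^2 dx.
Let f(z) = 6/(z^2 + 58)^2. The denominator has no real zeros and deg Q - deg P = 4 ≥ 2, so the integral of f over the upper semicircle |z| = R tends to 0 as R → ∞. Closing the contour in the upper half-plane,
  ∫_{-∞}^{∞} f(x) dx = 2πi · Σ Res(f, z_k)  over the poles with Im z_k > 0.

Zeros of the denominator: z^2 + 58 = 0 gives z = ±sqrt(58)*I.
Upper half-plane: z = sqrt(58)*I (a pole of order 2).

Write f(z) = g(z)/(z - sqrt(58)*I)^2 with g(z) = 6/(z + sqrt(58)*I)^2. For a double pole, Res(f, z₀) = g'(z₀):
  g'(z) = -12/(z + sqrt(58)*I)^3
  Res(f, sqrt(58)*I) = g'(sqrt(58)*I) = -3*sqrt(58)*I/6728

∫_{-∞}^{∞} f(x) dx = 2πi · (-3*sqrt(58)*I/6728) = 3*sqrt(58)*pi/3364

Final answer: 3*sqrt(58)*pi/3364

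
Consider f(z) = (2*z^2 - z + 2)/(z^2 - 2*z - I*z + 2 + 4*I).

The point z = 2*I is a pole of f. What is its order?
1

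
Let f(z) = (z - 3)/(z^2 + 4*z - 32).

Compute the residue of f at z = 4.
Write f(z) = P(z)/Q(z) with P(z) = z - 3 and Q(z) = z^2 + 4*z - 32.
The denominator factors as Q(z) = (z - 4)*(z + 8), so z = 4 is a simple zero of Q and P is analytic there; z = 4 is therefore a simple pole and
  Res(f, z₀) = P(z₀)/Q'(z₀).

Q'(z) = 2*z + 4, so Q'(4) = 12.
P(4) = 1.

Res(f, 4) = (1)/(12) = 1/12

Final answer: 1/12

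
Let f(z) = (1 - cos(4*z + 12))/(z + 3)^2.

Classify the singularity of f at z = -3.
removable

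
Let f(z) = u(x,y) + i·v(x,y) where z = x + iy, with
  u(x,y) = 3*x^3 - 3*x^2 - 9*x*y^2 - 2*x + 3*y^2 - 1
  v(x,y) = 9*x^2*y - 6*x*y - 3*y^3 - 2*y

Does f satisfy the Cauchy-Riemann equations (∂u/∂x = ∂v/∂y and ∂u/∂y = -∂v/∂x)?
∂u/∂x = 9*x^2 - 6*x - 9*y^2 - 2
∂v/∂y = 9*x^2 - 6*x - 9*y^2 - 2
∂u/∂y = -18*x*y + 6*y
∂v/∂x = 18*x*y - 6*y
∂u/∂x = ∂v/∂y and ∂u/∂y = -∂v/∂x hold identically; f is analytic.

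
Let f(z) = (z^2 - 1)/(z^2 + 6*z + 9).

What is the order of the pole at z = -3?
Factor the denominator:
  z^2 + 6*z + 9 = (z + 3)^2

The numerator P(z) = z^2 - 1 has P(-3) = 8 ≠ 0, so no factor of (z + 3) cancels.
Near z = -3 we can therefore write f(z) = g(z)/(z + 3)^2 with g analytic at -3 and g(-3) ≠ 0 (g is just the numerator).

Hence z = -3 is a pole of order 2.

Final answer: 2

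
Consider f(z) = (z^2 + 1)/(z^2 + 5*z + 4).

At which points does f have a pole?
The singularities of f are the zeros of the denominator. Factoring,
  z^2 + 5*z + 4 = (z + 4)*(z + 1)
so the candidates are z = -4, z = -1.

Check the numerator P(z) = z^2 + 1 at each one:
  P(-4) = 17 ≠ 0, so z = -4 is a (simple) pole.
  P(-1) = 2 ≠ 0, so z = -1 is a (simple) pole.

Poles of f: {-4, -1}

Final answer: {-4, -1}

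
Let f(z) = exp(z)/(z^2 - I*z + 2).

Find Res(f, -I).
Write f(z) = P(z)/Q(z) with P(z) = exp(z) and Q(z) = z^2 - I*z + 2.
The denominator factors as Q(z) = (z + I)*(z - 2*I), so z = -I is a simple zero of Q and P is analytic there; z = -I is therefore a simple pole and
  Res(f, z₀) = P(z₀)/Q'(z₀).

Q'(z) = 2*z - I, so Q'(-I) = -3*I.
P(-I) = exp(-I).

Res(f, -I) = (exp(-I))/(-3*I) = I*exp(-I)/3

Final answer: I*exp(-I)/3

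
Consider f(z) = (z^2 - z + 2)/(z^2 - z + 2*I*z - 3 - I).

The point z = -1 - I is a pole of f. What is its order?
1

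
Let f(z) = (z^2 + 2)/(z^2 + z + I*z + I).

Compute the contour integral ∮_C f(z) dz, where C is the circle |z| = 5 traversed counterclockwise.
By the residue theorem, ∮_C f(z) dz = 2πi · (sum of the residues of f at the poles inside |z| = 5).

The denominator factors as (z + I)*(z + 1), so the singularities of f are simple poles at z = -I, z = -1.
  |-I|² = 1 < 25 = 5², so this pole is inside the contour.
  |-1|² = 1 < 25 = 5², so this pole is inside the contour.

With P(z) = z^2 + 2 and Q(z) = z^2 + z + I*z + I, each pole is simple, so Res(f, z₀) = P(z₀)/Q'(z₀) with Q'(z) = 2*z + 1 + I.
  Res(f, -I) = P(-I)/Q'(-I) = (1)/(1 - I) = 1/2 + I/2
  Res(f, -1) = P(-1)/Q'(-1) = (3)/(-1 + I) = -3/2 - 3*I/2

Sum of residues inside C: -1 - I
∮_C f(z) dz = 2πi · (-1 - I) = pi*(2 - 2*I)

Final answer: pi*(2 - 2*I)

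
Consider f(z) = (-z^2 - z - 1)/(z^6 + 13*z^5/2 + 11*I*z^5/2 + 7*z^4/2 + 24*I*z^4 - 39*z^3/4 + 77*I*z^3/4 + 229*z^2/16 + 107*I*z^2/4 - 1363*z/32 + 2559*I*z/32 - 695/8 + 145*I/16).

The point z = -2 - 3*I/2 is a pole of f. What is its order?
Factor the denominator:
  z^6 + 13*z^5/2 + 11*I*z^5/2 + 7*z^4/2 + 24*I*z^4 - 39*z^3/4 + 77*I*z^3/4 + 229*z^2/16 + 107*I*z^2/4 - 1363*z/32 + 2559*I*z/32 - 695/8 + 145*I/16 = (z + 2 + 3*I/2)^4*(z - 1 + I)*(z - 1/2 - 3*I/2)

The numerator P(z) = -z^2 - z - 1 has P(-2 - 3*I/2) = -3/4 - 9*I/2 ≠ 0, so no factor of (z + 2 + 3*I/2) cancels.
Near z = -2 - 3*I/2 we can therefore write f(z) = g(z)/(z + 2 + 3*I/2)^4 with g analytic at -2 - 3*I/2 and g(-2 - 3*I/2) ≠ 0 (g is the numerator divided by the remaining denominator factors).

Hence z = -2 - 3*I/2 is a pole of order 4.

Final answer: 4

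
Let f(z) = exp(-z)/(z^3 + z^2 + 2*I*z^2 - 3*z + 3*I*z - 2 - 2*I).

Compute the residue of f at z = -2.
Write f(z) = P(z)/Q(z) with P(z) = exp(-z) and Q(z) = z^3 + z^2 + 2*I*z^2 - 3*z + 3*I*z - 2 - 2*I.
The denominator factors as Q(z) = (z + 2)*(z + I)*(z - 1 + I), so z = -2 is a simple zero of Q and P is analytic there; z = -2 is therefore a simple pole and
  Res(f, z₀) = P(z₀)/Q'(z₀).

Q'(z) = 3*z^2 + 2*z + 4*I*z - 3 + 3*I, so Q'(-2) = 5 - 5*I.
P(-2) = exp(2).

Res(f, -2) = (exp(2))/(5 - 5*I) = (1/10 + I/10)*exp(2)

Final answer: (1/10 + I/10)*exp(2)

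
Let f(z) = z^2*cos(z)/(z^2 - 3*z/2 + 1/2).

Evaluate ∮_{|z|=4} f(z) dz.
-I*pi*cos(1/2) + 4*I*pi*cos(1)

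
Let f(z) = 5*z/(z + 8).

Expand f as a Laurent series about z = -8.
-40/(z + 8) + 5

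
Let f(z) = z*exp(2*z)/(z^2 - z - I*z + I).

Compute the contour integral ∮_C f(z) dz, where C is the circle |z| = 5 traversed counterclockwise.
By the residue theorem, ∮_C f(z) dz = 2πi · (sum of the residues of f at the poles inside |z| = 5).

The denominator factors as (z - 1)*(z - I), so the singularities of f are simple poles at z = 1, z = I.
  |1|² = 1 < 25 = 5², so this pole is inside the contour.
  |I|² = 1 < 25 = 5², so this pole is inside the contour.

With P(z) = z*exp(2*z) and Q(z) = z^2 - z - I*z + I, each pole is simple, so Res(f, z₀) = P(z₀)/Q'(z₀) with Q'(z) = 2*z - 1 - I.
  Res(f, 1) = P(1)/Q'(1) = (exp(2))/(1 - I) = (1/2 + I/2)*exp(2)
  Res(f, I) = P(I)/Q'(I) = (I*exp(2*I))/(-1 + I) = (1/2 - I/2)*exp(2*I)

Sum of residues inside C: (1/2 - I/2)*exp(2*I) + (1/2 + I/2)*exp(2)
∮_C f(z) dz = 2πi · ((1/2 - I/2)*exp(2*I) + (1/2 + I/2)*exp(2)) = pi*(1 + I)*exp(2*I) + pi*(-1 + I)*exp(2)

Final answer: pi*(1 + I)*exp(2*I) + pi*(-1 + I)*exp(2)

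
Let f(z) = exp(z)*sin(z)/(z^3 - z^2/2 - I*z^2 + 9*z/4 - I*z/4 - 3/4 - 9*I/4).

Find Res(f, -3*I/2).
Write f(z) = P(z)/Q(z) with P(z) = exp(z)*sin(z) and Q(z) = z^3 - z^2/2 - I*z^2 + 9*z/4 - I*z/4 - 3/4 - 9*I/4.
The denominator factors as Q(z) = (z - I)*(z - 1/2 - 3*I/2)*(z + 3*I/2), so z = -3*I/2 is a simple zero of Q and P is analytic there; z = -3*I/2 is therefore a simple pole and
  Res(f, z₀) = P(z₀)/Q'(z₀).

Q'(z) = 3*z^2 - z - 2*I*z + 9/4 - I/4, so Q'(-3*I/2) = -15/2 + 5*I/4.
P(-3*I/2) = -I*exp(-3*I/2)*sinh(3/2).

Res(f, -3*I/2) = (-I*exp(-3*I/2)*sinh(3/2))/(-15/2 + 5*I/4) = (-4/185 + 24*I/185)*exp(-3*I/2)*sinh(3/2)

Final answer: (-4/185 + 24*I/185)*exp(-3*I/2)*sinh(3/2)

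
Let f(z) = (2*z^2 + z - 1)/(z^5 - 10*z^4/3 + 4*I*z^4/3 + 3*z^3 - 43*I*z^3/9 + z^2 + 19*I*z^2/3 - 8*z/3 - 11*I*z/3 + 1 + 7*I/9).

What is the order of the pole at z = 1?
Factor the denominator:
  z^5 - 10*z^4/3 + 4*I*z^4/3 + 3*z^3 - 43*I*z^3/9 + z^2 + 19*I*z^2/3 - 8*z/3 - 11*I*z/3 + 1 + 7*I/9 = (z - 1)^3*(z - 1 + I/3)*(z + 2/3 + I)

The numerator P(z) = 2*z^2 + z - 1 has P(1) = 2 ≠ 0, so no factor of (z - 1) cancels.
Near z = 1 we can therefore write f(z) = g(z)/(z - 1)^3 with g analytic at 1 and g(1) ≠ 0 (g is the numerator divided by the remaining denominator factors).

Hence z = 1 is a pole of order 3.

Final answer: 3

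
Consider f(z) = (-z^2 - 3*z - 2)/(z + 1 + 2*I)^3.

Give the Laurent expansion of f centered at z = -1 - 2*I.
Put w = z - (-1 - 2*I), i.e. z = w - 1 - 2*I. The denominator is w^3, so it suffices to rewrite the numerator in powers of w.

P(z) = -z^2 - 3*z - 2
P(w - 1 - 2*I) = 4 + 2*I + (-1 + 4*I)*w - w^2

Dividing each term by w^3:
  f = (4 + 2*I)/w^3 + (-1 + 4*I)/w^2 - 1/w

Substituting back w = z + 1 + 2*I:
  f(z) = (4 + 2*I)/(z + 1 + 2*I)^3 + (-1 + 4*I)/(z + 1 + 2*I)^2 - 1/(z + 1 + 2*I)

The series is finite because the numerator is a polynomial; the negative powers form the principal part, and the coefficient of 1/(z + 1 + 2*I) gives Res(f, -1 - 2*I) = -1.

Final answer: (4 + 2*I)/(z + 1 + 2*I)^3 + (-1 + 4*I)/(z + 1 + 2*I)^2 - 1/(z + 1 + 2*I)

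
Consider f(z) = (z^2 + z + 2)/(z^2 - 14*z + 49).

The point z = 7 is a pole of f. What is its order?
2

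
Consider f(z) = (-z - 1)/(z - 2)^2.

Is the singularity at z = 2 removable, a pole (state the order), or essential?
Write f(z) = g(z)/(z - 2)^2 with g(z) = -z - 1.
g is entire and g(2) = -3 ≠ 0, so no factor of (z - 2) cancels: the Laurent expansion of f about z = 2 starts at the power -2, i.e. lim_{z→z₀} (z - z₀)^2 f(z) = -3 is finite and nonzero.
So z = 2 is a pole of order 2.

Final answer: pole of order 2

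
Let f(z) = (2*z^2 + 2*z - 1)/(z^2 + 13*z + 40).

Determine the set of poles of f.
The singularities of f are the zeros of the denominator. Factoring,
  z^2 + 13*z + 40 = (z + 5)*(z + 8)
so the candidates are z = -5, z = -8.

Check the numerator P(z) = 2*z^2 + 2*z - 1 at each one:
  P(-5) = 39 ≠ 0, so z = -5 is a (simple) pole.
  P(-8) = 111 ≠ 0, so z = -8 is a (simple) pole.

Poles of f: {-8, -5}

Final answer: {-8, -5}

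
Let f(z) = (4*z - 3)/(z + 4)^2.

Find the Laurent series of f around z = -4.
Put w = z - (-4), i.e. z = w - 4. The denominator is w^2, so it suffices to rewrite the numerator in powers of w.

P(z) = 4*z - 3
P(w - 4) = -19 + 4*w

Dividing each term by w^2:
  f = -19/w^2 + 4/w

Substituting back w = z + 4:
  f(z) = -19/(z + 4)^2 + 4/(z + 4)

The series is finite because the numerator is a polynomial; the negative powers form the principal part, and the coefficient of 1/(z + 4) gives Res(f, -4) = 4.

Final answer: -19/(z + 4)^2 + 4/(z + 4)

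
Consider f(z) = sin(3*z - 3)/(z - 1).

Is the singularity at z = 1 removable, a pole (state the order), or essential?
Let u = z - 1. The argument of sin is 3*z - 3 = 3u, so
  f = sin(3u)/u = ((3u) - (3u)^3/6 + ...)/u = 3 - (9/2)*u^2 + ...
The Laurent expansion about u = 0 has no negative powers; equivalently lim_{z→1} f(z) = 3 exists and is finite.
So the singularity is removable.

Final answer: removable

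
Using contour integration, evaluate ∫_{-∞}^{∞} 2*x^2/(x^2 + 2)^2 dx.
Let f(z) = 2*z^2/(z^2 + 2)^2. The denominator has no real zeros and deg Q - deg P = 2 ≥ 2, so the integral of f over the upper semicircle |z| = R tends to 0 as R → ∞. Closing the contour in the upper half-plane,
  ∫_{-∞}^{∞} f(x) dx = 2πi · Σ Res(f, z_k)  over the poles with Im z_k > 0.

Zeros of the denominator: z^2 + 2 = 0 gives z = ±sqrt(2)*I.
Upper half-plane: z = sqrt(2)*I (a pole of order 2).

Write f(z) = g(z)/(z - sqrt(2)*I)^2 with g(z) = 2*z^2/(z + sqrt(2)*I)^2. For a double pole, Res(f, z₀) = g'(z₀):
  g'(z) = 4*sqrt(2)*I*z/(z + sqrt(2)*I)^3
  Res(f, sqrt(2)*I) = g'(sqrt(2)*I) = -sqrt(2)*I/4

∫_{-∞}^{∞} f(x) dx = 2πi · (-sqrt(2)*I/4) = sqrt(2)*pi/2

Final answer: sqrt(2)*pi/2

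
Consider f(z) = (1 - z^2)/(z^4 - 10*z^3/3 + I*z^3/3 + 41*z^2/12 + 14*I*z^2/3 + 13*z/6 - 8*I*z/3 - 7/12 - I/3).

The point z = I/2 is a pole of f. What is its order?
Factor the denominator:
  z^4 - 10*z^3/3 + I*z^3/3 + 41*z^2/12 + 14*I*z^2/3 + 13*z/6 - 8*I*z/3 - 7/12 - I/3 = (z - I/2)^2*(z - 1/3 - 2*I/3)*(z - 3 + 2*I)

The numerator P(z) = 1 - z^2 has P(I/2) = 5/4 ≠ 0, so no factor of (z - I/2) cancels.
Near z = I/2 we can therefore write f(z) = g(z)/(z - I/2)^2 with g analytic at I/2 and g(I/2) ≠ 0 (g is the numerator divided by the remaining denominator factors).

Hence z = I/2 is a pole of order 2.

Final answer: 2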